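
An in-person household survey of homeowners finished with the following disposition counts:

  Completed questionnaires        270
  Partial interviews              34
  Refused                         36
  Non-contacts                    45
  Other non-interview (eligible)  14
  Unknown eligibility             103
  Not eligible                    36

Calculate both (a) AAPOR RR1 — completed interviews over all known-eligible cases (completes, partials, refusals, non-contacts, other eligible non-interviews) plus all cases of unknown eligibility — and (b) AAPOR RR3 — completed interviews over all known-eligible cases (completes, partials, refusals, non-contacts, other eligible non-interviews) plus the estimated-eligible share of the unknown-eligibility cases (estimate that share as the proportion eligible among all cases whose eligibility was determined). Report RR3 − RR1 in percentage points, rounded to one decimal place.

Num: 270
Denominator: 270 + 34 + 36 + 45 + 14 + 103 = 502
RR1 = 270 / 502 = 0.5378
Known eligible: 270 + 34 + 36 + 45 + 14 = 399
e = 399 / (399 + 36) = 399 / 435 = 0.9172
e × U: 0.9172 × 103 = 94.47
Denominator: 399 + 94.47 = 493.47
RR3 = 270 / 493.47 = 0.5471
Difference = 54.71 − 53.78 = 0.93 percentage points

0.9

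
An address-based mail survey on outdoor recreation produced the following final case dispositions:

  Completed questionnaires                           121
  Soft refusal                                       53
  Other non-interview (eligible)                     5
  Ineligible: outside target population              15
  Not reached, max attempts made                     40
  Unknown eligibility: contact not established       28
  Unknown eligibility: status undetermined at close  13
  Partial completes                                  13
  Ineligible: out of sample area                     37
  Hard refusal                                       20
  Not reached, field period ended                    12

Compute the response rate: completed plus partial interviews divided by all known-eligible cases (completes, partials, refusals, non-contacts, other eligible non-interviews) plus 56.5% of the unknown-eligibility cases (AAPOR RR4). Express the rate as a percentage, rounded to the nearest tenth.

Refusals = 20 + 53 = 73
Non-contacts = 12 + 40 = 52
Unknown if eligible = 28 + 13 = 41
Out of scope = 15 + 37 = 52
Numerator: 121 + 13 = 134
Known eligible: 121 + 13 + 73 + 52 + 5 = 264
Estimated eligible among unknowns: 0.5650 × 41 = 23.16
Base: 264 + 23.16 = 287.16
RR4 = 134 / 287.16 = 0.4666

46.7%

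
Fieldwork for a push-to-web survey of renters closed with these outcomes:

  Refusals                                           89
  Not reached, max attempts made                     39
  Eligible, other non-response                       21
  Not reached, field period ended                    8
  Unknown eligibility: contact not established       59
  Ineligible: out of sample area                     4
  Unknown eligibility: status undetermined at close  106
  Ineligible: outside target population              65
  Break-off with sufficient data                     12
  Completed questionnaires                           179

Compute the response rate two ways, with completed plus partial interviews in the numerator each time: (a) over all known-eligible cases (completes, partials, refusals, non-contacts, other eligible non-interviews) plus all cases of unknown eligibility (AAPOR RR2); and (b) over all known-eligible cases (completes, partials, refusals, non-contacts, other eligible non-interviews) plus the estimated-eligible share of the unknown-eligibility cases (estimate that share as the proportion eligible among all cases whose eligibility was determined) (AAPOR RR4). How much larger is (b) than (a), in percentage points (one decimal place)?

2.1

No answer / not reached = 8 + 39 = 47
Unknown eligibility = 59 + 106 = 165
Ineligible = 65 + 4 = 69
Num: 179 + 12 = 191
Denom: 179 + 12 + 89 + 47 + 21 + 165 = 513
RR2 = 191 / 513 = 0.3723
Determined eligible: 179 + 12 + 89 + 47 + 21 = 348
e = 348 / (348 + 69) = 348 / 417 = 0.8345
e × U: 0.8345 × 165 = 137.69
Denom: 348 + 137.69 = 485.69
RR4 = 191 / 485.69 = 0.3933
Difference = 39.33 − 37.23 = 2.10 percentage points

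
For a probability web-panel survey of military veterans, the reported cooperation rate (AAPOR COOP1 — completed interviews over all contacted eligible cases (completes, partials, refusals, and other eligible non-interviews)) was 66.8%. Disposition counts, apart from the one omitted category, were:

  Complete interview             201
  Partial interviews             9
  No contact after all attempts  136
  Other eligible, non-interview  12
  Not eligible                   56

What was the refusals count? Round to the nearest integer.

79

COOP1 = 201 / D = 0.668
D = 201 / 0.668 = 300.9
Other denominator terms total 222
refusals = 300.9 − 222 ≈ 79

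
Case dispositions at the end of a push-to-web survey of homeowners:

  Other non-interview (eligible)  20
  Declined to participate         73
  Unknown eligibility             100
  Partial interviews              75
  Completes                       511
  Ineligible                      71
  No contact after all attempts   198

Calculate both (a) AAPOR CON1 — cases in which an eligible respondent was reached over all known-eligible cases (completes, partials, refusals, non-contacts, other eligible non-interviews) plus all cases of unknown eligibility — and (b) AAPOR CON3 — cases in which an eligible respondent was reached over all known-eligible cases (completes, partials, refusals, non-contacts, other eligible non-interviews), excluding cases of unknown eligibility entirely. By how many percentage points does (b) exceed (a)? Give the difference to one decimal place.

Num: 511 + 75 + 73 + 20 = 679
Denom: 511 + 75 + 73 + 198 + 20 + 100 = 977
CON1 = 679 / 977 = 0.6950
Denom: 511 + 75 + 73 + 198 + 20 = 877
CON3 = 679 / 877 = 0.7742
Difference = 77.42 − 69.50 = 7.92 percentage points

7.9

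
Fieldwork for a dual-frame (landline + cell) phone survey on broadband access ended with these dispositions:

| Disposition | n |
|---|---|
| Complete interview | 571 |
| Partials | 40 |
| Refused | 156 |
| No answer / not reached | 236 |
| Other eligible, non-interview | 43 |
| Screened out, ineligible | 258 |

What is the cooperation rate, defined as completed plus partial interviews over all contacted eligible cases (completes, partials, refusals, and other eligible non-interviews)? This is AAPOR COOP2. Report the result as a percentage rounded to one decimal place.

Top: 571 + 40 = 611
Denom: 571 + 40 + 156 + 43 = 810
COOP2 = 611 / 810 = 0.7543

75.4%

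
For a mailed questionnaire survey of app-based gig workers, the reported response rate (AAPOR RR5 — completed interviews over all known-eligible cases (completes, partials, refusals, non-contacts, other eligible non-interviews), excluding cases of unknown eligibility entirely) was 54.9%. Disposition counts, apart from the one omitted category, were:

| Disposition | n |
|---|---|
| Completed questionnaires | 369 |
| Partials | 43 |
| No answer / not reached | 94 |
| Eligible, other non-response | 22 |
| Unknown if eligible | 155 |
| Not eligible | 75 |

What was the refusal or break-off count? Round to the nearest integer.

144

RR5 = 369 / D = 0.549
D = 369 / 0.549 = 672.1
Other denominator terms total 528
refusal or break-off = 672.1 − 528 ≈ 144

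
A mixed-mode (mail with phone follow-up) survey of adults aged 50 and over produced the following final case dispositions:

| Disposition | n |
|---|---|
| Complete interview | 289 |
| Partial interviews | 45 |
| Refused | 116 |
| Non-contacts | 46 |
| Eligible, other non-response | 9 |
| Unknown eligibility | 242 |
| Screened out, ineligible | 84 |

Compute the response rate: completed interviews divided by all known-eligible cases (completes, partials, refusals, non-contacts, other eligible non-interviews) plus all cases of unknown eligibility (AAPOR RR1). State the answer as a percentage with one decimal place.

38.7%

Num → 289
Denominator → 289 + 45 + 116 + 46 + 9 + 242 = 747
RR1 = 289 / 747 = 0.3869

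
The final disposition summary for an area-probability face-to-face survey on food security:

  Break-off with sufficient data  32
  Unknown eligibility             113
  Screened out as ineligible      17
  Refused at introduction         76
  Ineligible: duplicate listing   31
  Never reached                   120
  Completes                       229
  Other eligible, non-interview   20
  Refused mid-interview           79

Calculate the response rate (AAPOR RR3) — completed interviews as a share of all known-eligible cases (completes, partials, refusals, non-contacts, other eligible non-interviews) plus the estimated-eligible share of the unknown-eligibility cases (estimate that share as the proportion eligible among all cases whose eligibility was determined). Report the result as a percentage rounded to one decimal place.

Refusals = 76 + 79 = 155
Ineligible = 17 + 31 = 48
Numerator = 229
Known eligible = 229 + 32 + 155 + 120 + 20 = 556
e = 556 / (556 + 48) = 556 / 604 = 0.9205
Eligible share of unknowns = 0.9205 × 113 = 104.02
Denom = 556 + 104.02 = 660.02
RR3 = 229 / 660.02 = 0.3470

34.7%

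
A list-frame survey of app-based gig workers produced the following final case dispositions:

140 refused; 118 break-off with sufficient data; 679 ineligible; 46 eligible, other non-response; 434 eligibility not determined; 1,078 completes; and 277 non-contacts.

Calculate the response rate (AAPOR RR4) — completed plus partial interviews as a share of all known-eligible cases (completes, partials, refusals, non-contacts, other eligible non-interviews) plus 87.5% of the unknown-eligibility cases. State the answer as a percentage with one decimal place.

Num: 1078 + 118 = 1196
Eligible (known): 1078 + 118 + 140 + 277 + 46 = 1659
Estimated eligible among unknowns: 0.8750 × 434 = 379.75
Denominator: 1659 + 379.75 = 2038.75
RR4 = 1196 / 2038.75 = 0.5866

58.7%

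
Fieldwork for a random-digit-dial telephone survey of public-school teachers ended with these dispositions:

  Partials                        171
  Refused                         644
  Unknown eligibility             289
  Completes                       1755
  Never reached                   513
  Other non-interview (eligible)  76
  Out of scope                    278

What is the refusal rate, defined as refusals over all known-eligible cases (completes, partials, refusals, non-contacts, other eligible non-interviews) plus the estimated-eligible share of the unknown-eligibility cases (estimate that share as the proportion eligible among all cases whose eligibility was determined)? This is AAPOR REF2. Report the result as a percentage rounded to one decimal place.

Numerator: 644
Eligible (known): 1755 + 171 + 644 + 513 + 76 = 3159
e = 3159 / (3159 + 278) = 3159 / 3437 = 0.9191
Eligible share of unknowns: 0.9191 × 289 = 265.62
Denom: 3159 + 265.62 = 3424.62
REF2 = 644 / 3424.62 = 0.1881

18.8%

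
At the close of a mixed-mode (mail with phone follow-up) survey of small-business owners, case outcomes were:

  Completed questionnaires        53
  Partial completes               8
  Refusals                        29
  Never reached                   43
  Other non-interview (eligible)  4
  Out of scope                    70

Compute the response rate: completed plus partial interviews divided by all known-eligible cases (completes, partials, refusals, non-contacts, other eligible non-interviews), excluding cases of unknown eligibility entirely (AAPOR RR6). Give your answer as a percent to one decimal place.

Numerator: 53 + 8 = 61
Denominator: 53 + 8 + 29 + 43 + 4 = 137
RR6 = 61 / 137 = 0.4453

44.5%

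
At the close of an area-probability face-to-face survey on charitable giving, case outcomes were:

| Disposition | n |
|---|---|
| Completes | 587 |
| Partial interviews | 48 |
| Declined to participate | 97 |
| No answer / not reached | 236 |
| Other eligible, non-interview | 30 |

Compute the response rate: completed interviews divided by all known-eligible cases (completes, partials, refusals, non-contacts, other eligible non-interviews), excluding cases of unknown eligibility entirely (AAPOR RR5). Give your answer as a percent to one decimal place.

Num = 587
Denom = 587 + 48 + 97 + 236 + 30 = 998
RR5 = 587 / 998 = 0.5882

58.8%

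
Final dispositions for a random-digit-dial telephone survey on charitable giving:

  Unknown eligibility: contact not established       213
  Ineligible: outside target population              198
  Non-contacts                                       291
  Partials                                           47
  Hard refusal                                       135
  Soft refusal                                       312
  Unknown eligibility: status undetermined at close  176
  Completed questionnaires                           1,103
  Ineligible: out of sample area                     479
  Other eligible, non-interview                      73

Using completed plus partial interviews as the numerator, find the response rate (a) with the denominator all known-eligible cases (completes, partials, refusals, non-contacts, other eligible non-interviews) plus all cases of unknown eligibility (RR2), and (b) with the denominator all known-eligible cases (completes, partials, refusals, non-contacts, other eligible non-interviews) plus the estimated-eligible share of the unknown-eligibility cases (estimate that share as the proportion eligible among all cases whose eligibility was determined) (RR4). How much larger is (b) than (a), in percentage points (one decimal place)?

Refused = 135 + 312 = 447
Eligibility not determined = 213 + 176 = 389
Ineligible = 198 + 479 = 677
Numerator: 1103 + 47 = 1150
Base: 1103 + 47 + 447 + 291 + 73 + 389 = 2350
RR2 = 1150 / 2350 = 0.4894
Eligible (known): 1103 + 47 + 447 + 291 + 73 = 1961
e = 1961 / (1961 + 677) = 1961 / 2638 = 0.7434
Estimated eligible among unknowns: 0.7434 × 389 = 289.18
Base: 1961 + 289.18 = 2250.18
RR4 = 1150 / 2250.18 = 0.5111
Difference = 51.11 − 48.94 = 2.17 percentage points

2.2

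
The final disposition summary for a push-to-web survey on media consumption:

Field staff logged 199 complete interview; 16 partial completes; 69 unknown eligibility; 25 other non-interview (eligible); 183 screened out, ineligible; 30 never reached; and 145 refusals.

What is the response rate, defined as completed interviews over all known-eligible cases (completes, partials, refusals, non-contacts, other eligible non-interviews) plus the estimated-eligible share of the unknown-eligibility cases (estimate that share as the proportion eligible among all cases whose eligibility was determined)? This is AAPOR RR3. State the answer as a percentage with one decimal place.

43.0%

Numerator = 199
Determined eligible = 199 + 16 + 145 + 30 + 25 = 415
e = 415 / (415 + 183) = 415 / 598 = 0.6940
Estimated eligible among unknowns = 0.6940 × 69 = 47.89
Base = 415 + 47.89 = 462.89
RR3 = 199 / 462.89 = 0.4299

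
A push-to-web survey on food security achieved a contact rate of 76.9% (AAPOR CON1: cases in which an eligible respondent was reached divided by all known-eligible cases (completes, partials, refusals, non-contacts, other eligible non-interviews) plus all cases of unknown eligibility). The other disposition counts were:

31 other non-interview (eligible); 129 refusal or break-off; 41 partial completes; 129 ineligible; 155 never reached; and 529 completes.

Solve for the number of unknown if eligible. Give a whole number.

Num: 529 + 41 + 129 + 31 = 730
CON1 = 730 / D = 0.769
D = 730 / 0.769 = 949.3
Other denominator terms total 885
unknown if eligible = 949.3 − 885 ≈ 64

64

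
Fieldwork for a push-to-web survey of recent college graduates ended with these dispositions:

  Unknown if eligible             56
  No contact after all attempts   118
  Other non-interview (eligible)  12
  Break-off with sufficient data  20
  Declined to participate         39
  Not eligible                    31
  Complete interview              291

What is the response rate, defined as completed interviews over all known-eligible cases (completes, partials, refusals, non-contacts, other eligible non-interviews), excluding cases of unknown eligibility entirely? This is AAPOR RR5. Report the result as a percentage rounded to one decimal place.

60.6%

Num → 291
Denom → 291 + 20 + 39 + 118 + 12 = 480
RR5 = 291 / 480 = 0.6062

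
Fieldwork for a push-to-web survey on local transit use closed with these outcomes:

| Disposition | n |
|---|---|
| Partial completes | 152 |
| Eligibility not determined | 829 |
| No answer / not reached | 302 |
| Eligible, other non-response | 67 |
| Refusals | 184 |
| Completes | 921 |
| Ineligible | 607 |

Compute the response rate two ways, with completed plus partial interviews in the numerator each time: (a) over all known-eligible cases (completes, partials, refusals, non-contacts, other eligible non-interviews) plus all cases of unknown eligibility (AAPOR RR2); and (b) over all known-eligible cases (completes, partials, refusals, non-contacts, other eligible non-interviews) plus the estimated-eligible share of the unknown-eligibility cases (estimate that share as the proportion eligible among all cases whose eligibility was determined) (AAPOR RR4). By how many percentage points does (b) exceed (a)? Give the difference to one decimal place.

4.4

Num → 921 + 152 = 1073
Base → 921 + 152 + 184 + 302 + 67 + 829 = 2455
RR2 = 1073 / 2455 = 0.4371
Known eligible → 921 + 152 + 184 + 302 + 67 = 1626
e = 1626 / (1626 + 607) = 1626 / 2233 = 0.7282
e × U → 0.7282 × 829 = 603.68
Base → 1626 + 603.68 = 2229.68
RR4 = 1073 / 2229.68 = 0.4812
Difference = 48.12 − 43.71 = 4.41 percentage points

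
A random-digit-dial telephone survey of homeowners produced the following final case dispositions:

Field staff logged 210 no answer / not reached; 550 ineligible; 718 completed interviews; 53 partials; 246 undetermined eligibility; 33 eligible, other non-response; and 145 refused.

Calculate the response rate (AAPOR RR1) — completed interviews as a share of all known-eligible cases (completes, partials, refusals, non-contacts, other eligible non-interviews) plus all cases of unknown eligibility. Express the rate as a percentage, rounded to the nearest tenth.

Top = 718
Base = 718 + 53 + 145 + 210 + 33 + 246 = 1405
RR1 = 718 / 1405 = 0.5110

51.1%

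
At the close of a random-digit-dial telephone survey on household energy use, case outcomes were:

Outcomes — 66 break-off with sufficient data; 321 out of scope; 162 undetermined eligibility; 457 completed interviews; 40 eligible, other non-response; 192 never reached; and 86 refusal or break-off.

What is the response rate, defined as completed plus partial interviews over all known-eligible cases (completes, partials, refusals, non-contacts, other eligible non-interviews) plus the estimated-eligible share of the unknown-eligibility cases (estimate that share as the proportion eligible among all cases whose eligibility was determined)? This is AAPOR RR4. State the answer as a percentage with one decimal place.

54.6%

Top = 457 + 66 = 523
Known eligible = 457 + 66 + 86 + 192 + 40 = 841
e = 841 / (841 + 321) = 841 / 1162 = 0.7238
e × U = 0.7238 × 162 = 117.26
Denom = 841 + 117.26 = 958.26
RR4 = 523 / 958.26 = 0.5458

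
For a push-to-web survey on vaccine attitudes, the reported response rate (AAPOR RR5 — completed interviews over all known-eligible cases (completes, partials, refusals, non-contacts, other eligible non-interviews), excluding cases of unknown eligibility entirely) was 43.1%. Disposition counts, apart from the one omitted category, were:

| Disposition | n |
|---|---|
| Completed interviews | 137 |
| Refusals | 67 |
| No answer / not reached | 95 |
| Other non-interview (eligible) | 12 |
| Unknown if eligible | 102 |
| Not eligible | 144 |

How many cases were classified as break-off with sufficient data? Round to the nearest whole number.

RR5 = 137 / D = 0.431
D = 137 / 0.431 = 317.9
Remaining denominator categories sum to 311
break-off with sufficient data = 317.9 − 311 ≈ 7

7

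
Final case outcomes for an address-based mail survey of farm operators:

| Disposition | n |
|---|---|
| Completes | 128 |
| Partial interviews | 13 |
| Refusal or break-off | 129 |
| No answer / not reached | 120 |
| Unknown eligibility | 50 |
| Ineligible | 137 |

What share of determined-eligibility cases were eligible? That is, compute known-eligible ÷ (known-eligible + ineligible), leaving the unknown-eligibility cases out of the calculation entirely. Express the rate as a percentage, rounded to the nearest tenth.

Eligible (known) = 128 + 13 + 129 + 120 = 390
e = 390 / (390 + 137) = 390 / 527 = 0.7400

74.0%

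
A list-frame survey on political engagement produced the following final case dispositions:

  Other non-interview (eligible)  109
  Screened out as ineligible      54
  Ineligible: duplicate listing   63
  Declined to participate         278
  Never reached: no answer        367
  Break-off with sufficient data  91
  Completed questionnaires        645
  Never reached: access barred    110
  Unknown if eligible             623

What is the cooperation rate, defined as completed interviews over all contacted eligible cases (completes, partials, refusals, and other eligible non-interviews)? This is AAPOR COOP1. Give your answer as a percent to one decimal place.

No contact after all attempts = 367 + 110 = 477
Out of scope = 54 + 63 = 117
Top: 645
Denom: 645 + 91 + 278 + 109 = 1123
COOP1 = 645 / 1123 = 0.5744

57.4%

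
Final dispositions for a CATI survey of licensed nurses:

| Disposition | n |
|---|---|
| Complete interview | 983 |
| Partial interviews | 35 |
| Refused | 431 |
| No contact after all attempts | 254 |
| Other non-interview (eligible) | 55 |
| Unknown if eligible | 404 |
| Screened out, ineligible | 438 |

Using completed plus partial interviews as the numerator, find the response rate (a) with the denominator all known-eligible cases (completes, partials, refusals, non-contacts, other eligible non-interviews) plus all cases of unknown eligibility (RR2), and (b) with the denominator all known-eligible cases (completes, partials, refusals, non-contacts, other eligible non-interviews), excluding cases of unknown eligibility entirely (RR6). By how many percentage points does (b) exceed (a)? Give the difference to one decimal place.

Numerator = 983 + 35 = 1018
Denominator = 983 + 35 + 431 + 254 + 55 + 404 = 2162
RR2 = 1018 / 2162 = 0.4709
Denominator = 983 + 35 + 431 + 254 + 55 = 1758
RR6 = 1018 / 1758 = 0.5791
Difference = 57.91 − 47.09 = 10.82 percentage points

10.8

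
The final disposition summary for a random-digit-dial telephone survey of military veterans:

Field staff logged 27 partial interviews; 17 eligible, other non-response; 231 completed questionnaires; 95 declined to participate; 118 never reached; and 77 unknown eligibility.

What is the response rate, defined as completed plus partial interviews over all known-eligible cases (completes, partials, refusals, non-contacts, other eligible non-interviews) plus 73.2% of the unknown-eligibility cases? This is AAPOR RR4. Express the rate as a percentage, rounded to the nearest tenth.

47.4%

Numerator: 231 + 27 = 258
Determined eligible: 231 + 27 + 95 + 118 + 17 = 488
Eligible share of unknowns: 0.7320 × 77 = 56.36
Denom: 488 + 56.36 = 544.36
RR4 = 258 / 544.36 = 0.4740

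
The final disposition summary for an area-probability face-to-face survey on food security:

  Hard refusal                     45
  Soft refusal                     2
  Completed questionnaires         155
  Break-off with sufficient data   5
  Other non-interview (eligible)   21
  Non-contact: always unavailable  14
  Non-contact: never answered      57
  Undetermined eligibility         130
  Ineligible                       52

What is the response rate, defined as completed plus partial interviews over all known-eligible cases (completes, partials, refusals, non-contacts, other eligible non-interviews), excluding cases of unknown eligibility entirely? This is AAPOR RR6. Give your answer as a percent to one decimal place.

Refusal or break-off = 45 + 2 = 47
Non-contacts = 57 + 14 = 71
Numerator → 155 + 5 = 160
Denom → 155 + 5 + 47 + 71 + 21 = 299
RR6 = 160 / 299 = 0.5351

53.5%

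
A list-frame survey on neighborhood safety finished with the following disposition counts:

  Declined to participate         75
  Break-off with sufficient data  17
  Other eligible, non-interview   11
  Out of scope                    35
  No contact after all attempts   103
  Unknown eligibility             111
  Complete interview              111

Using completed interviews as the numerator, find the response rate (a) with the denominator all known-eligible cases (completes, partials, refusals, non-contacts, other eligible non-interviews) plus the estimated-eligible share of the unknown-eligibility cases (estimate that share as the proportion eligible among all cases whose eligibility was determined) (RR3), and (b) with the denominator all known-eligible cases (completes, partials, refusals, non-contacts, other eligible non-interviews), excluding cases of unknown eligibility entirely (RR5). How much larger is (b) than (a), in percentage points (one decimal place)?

8.4

Num → 111
Determined eligible → 111 + 17 + 75 + 103 + 11 = 317
e = 317 / (317 + 35) = 317 / 352 = 0.9006
Estimated eligible among unknowns → 0.9006 × 111 = 99.97
Denom → 317 + 99.97 = 416.97
RR3 = 111 / 416.97 = 0.2662
Denom → 111 + 17 + 75 + 103 + 11 = 317
RR5 = 111 / 317 = 0.3502
Difference = 35.02 − 26.62 = 8.40 percentage points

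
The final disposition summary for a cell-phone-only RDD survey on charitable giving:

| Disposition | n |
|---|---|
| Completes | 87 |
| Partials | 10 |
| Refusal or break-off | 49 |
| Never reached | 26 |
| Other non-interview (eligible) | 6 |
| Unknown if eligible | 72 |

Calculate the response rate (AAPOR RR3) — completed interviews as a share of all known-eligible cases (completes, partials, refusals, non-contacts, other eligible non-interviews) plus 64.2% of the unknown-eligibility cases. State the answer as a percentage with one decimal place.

Num: 87
Eligible (known): 87 + 10 + 49 + 26 + 6 = 178
Estimated eligible among unknowns: 0.6420 × 72 = 46.22
Denom: 178 + 46.22 = 224.22
RR3 = 87 / 224.22 = 0.3880

38.8%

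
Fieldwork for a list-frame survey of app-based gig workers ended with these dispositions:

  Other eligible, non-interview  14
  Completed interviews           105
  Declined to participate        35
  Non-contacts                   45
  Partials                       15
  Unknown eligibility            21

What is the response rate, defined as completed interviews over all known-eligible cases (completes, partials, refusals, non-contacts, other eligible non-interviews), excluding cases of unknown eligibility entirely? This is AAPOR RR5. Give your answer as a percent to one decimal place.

49.1%

Num → 105
Denominator → 105 + 15 + 35 + 45 + 14 = 214
RR5 = 105 / 214 = 0.4907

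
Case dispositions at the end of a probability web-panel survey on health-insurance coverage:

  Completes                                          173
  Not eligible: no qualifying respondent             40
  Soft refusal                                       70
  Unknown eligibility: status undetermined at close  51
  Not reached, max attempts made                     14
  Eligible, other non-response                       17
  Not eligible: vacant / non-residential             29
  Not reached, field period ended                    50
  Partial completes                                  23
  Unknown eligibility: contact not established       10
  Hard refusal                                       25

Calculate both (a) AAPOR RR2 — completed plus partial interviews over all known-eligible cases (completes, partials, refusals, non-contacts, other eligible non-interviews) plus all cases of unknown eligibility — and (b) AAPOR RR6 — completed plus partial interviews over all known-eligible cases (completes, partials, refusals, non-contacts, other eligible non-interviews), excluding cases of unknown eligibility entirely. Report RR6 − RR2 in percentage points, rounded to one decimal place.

Refusal or break-off = 25 + 70 = 95
Non-contacts = 50 + 14 = 64
Unknown if eligible = 10 + 51 = 61
Ineligible = 40 + 29 = 69
Top → 173 + 23 = 196
Denominator → 173 + 23 + 95 + 64 + 17 + 61 = 433
RR2 = 196 / 433 = 0.4527
Denominator → 173 + 23 + 95 + 64 + 17 = 372
RR6 = 196 / 372 = 0.5269
Difference = 52.69 − 45.27 = 7.42 percentage points

7.4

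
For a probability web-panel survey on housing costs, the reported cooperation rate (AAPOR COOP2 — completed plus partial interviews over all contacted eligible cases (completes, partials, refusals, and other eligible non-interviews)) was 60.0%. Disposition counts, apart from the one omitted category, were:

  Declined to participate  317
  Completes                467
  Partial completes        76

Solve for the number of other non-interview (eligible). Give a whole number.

Num: 467 + 76 = 543
COOP2 = 543 / D = 0.600
D = 543 / 0.600 = 905.0
Rest of base = 860
other non-interview (eligible) = 905.0 − 860 ≈ 45

45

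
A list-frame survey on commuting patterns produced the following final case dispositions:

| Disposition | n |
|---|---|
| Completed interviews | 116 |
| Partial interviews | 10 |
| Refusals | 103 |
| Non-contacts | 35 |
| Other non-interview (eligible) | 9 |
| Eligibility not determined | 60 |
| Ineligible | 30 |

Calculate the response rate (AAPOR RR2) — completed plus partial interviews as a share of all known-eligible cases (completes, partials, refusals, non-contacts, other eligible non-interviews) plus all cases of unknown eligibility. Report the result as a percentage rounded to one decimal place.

Num → 116 + 10 = 126
Base → 116 + 10 + 103 + 35 + 9 + 60 = 333
RR2 = 126 / 333 = 0.3784

37.8%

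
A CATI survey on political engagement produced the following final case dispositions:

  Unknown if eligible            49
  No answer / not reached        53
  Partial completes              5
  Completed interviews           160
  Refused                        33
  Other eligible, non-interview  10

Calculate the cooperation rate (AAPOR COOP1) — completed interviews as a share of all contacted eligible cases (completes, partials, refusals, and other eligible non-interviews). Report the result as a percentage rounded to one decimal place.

76.9%

Numerator → 160
Base → 160 + 5 + 33 + 10 = 208
COOP1 = 160 / 208 = 0.7692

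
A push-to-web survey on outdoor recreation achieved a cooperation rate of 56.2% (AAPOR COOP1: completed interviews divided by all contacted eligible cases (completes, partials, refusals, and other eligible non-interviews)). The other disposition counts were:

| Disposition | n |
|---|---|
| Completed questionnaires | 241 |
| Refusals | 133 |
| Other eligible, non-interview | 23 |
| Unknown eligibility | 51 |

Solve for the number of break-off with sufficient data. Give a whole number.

32

COOP1 = 241 / D = 0.562
D = 241 / 0.562 = 428.8
Rest of base = 397
break-off with sufficient data = 428.8 − 397 ≈ 32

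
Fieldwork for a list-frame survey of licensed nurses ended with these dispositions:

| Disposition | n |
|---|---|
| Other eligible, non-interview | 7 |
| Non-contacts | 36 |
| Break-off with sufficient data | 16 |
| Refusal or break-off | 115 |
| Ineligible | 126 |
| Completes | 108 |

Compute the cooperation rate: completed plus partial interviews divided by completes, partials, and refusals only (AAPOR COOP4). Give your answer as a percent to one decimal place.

Top: 108 + 16 = 124
Denominator: 108 + 16 + 115 = 239
COOP4 = 124 / 239 = 0.5188

51.9%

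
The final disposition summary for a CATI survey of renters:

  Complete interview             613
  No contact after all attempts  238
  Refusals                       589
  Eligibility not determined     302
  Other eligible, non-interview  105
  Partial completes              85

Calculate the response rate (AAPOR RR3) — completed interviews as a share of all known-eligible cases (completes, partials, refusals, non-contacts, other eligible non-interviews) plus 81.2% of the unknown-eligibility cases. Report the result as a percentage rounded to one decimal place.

Numerator → 613
Determined eligible → 613 + 85 + 589 + 238 + 105 = 1630
e × U → 0.8120 × 302 = 245.22
Base → 1630 + 245.22 = 1875.22
RR3 = 613 / 1875.22 = 0.3269

32.7%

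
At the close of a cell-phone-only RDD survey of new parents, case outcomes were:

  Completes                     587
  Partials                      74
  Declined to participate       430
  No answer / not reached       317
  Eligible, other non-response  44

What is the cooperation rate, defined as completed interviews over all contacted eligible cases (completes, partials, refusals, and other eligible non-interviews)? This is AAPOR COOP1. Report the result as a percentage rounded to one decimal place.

51.7%

Num: 587
Denominator: 587 + 74 + 430 + 44 = 1135
COOP1 = 587 / 1135 = 0.5172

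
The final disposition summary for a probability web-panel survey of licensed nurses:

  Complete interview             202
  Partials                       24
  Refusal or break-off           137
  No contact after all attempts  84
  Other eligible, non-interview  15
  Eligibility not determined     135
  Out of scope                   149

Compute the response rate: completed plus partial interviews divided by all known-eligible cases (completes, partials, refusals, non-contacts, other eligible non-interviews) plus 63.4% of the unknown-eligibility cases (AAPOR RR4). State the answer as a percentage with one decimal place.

Numerator: 202 + 24 = 226
Eligible (known): 202 + 24 + 137 + 84 + 15 = 462
e × U: 0.6340 × 135 = 85.59
Denominator: 462 + 85.59 = 547.59
RR4 = 226 / 547.59 = 0.4127

41.3%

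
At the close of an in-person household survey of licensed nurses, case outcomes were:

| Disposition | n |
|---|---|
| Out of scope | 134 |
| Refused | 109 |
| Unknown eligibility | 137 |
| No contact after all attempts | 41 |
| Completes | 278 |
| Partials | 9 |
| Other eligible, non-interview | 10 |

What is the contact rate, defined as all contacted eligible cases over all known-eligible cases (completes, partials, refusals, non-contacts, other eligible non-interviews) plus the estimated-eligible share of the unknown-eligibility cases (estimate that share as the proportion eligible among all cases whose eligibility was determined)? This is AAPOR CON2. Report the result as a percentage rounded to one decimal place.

Numerator → 278 + 9 + 109 + 10 = 406
Known eligible → 278 + 9 + 109 + 41 + 10 = 447
e = 447 / (447 + 134) = 447 / 581 = 0.7694
Estimated eligible among unknowns → 0.7694 × 137 = 105.41
Denom → 447 + 105.41 = 552.41
CON2 = 406 / 552.41 = 0.7350

73.5%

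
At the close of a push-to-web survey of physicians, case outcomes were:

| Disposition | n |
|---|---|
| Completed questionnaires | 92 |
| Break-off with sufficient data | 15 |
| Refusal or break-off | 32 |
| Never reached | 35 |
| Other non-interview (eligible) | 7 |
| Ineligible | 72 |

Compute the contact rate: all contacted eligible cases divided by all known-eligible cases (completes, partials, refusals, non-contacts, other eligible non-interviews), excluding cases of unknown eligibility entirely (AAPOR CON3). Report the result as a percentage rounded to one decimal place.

80.7%

Numerator: 92 + 15 + 32 + 7 = 146
Denominator: 92 + 15 + 32 + 35 + 7 = 181
CON3 = 146 / 181 = 0.8066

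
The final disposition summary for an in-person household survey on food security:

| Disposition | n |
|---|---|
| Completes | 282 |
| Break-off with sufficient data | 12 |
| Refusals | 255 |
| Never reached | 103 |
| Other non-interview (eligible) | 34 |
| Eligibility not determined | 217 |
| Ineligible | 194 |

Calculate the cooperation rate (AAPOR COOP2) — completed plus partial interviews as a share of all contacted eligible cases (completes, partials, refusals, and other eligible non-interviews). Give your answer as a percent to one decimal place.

50.4%

Numerator = 282 + 12 = 294
Denominator = 282 + 12 + 255 + 34 = 583
COOP2 = 294 / 583 = 0.5043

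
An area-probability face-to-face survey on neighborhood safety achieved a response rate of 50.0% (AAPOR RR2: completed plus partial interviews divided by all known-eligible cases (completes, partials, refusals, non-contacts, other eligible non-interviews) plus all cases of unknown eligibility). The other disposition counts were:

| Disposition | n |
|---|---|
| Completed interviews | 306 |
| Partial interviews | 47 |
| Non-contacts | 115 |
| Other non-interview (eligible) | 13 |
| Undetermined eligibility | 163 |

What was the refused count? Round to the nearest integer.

62

Num = 306 + 47 = 353
RR2 = 353 / D = 0.500
D = 353 / 0.500 = 706.0
Rest of base = 644
refused = 706.0 − 644 ≈ 62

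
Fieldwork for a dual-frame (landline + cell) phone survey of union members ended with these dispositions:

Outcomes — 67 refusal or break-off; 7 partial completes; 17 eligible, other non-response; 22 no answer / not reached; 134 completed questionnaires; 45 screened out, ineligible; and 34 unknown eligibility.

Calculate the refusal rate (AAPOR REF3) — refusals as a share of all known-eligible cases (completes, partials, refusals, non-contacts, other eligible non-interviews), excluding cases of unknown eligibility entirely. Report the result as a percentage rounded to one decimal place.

Top: 67
Base: 134 + 7 + 67 + 22 + 17 = 247
REF3 = 67 / 247 = 0.2713

27.1%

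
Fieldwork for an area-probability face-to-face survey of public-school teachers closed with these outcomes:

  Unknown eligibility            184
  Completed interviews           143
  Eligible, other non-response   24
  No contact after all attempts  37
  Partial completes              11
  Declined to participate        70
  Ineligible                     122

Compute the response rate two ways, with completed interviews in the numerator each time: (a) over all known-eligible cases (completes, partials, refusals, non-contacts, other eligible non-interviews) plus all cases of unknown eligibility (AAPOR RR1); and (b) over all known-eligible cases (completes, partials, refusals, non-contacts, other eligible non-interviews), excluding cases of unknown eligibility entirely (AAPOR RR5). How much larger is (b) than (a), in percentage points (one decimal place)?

Numerator: 143
Base: 143 + 11 + 70 + 37 + 24 + 184 = 469
RR1 = 143 / 469 = 0.3049
Base: 143 + 11 + 70 + 37 + 24 = 285
RR5 = 143 / 285 = 0.5018
Difference = 50.18 − 30.49 = 19.69 percentage points

19.7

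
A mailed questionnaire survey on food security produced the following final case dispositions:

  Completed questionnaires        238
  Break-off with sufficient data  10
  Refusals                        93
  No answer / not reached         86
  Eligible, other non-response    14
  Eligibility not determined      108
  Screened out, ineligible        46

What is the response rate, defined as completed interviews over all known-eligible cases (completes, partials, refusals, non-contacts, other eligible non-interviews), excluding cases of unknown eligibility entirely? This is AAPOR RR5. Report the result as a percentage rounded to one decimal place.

Numerator: 238
Base: 238 + 10 + 93 + 86 + 14 = 441
RR5 = 238 / 441 = 0.5397

54.0%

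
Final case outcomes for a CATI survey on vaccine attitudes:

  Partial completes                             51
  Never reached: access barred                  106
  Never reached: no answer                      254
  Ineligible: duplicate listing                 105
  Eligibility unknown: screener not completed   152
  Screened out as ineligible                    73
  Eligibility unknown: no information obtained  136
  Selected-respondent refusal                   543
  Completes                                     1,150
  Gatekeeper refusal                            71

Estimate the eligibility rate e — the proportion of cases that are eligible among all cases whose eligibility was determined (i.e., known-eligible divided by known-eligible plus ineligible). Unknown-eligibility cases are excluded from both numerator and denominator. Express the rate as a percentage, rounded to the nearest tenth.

Declined to participate = 71 + 543 = 614
Non-contacts = 254 + 106 = 360
Undetermined eligibility = 152 + 136 = 288
Ineligible = 73 + 105 = 178
Known eligible → 1150 + 51 + 614 + 360 = 2175
e = 2175 / (2175 + 178) = 2175 / 2353 = 0.9244

92.4%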